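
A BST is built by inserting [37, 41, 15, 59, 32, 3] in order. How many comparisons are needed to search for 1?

Search path for 1: 37 -> 15 -> 3
Found: False
Comparisons: 3


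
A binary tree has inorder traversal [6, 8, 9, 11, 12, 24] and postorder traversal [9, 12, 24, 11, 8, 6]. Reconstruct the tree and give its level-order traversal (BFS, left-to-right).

Inorder:   [6, 8, 9, 11, 12, 24]
Postorder: [9, 12, 24, 11, 8, 6]
Algorithm: postorder visits root last, so walk postorder right-to-left;
each value is the root of the current inorder slice — split it at that
value, recurse on the right subtree first, then the left.
Recursive splits:
  root=6; inorder splits into left=[], right=[8, 9, 11, 12, 24]
  root=8; inorder splits into left=[], right=[9, 11, 12, 24]
  root=11; inorder splits into left=[9], right=[12, 24]
  root=24; inorder splits into left=[12], right=[]
  root=12; inorder splits into left=[], right=[]
  root=9; inorder splits into left=[], right=[]
Reconstructed level-order: [6, 8, 11, 9, 24, 12]


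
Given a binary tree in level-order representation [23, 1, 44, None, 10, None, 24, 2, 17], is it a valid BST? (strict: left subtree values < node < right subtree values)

Level-order array: [23, 1, 44, None, 10, None, 24, 2, 17]
Validate using subtree bounds (lo, hi): at each node, require lo < value < hi,
then recurse left with hi=value and right with lo=value.
Preorder trace (stopping at first violation):
  at node 23 with bounds (-inf, +inf): OK
  at node 1 with bounds (-inf, 23): OK
  at node 10 with bounds (1, 23): OK
  at node 2 with bounds (1, 10): OK
  at node 17 with bounds (10, 23): OK
  at node 44 with bounds (23, +inf): OK
  at node 24 with bounds (44, +inf): VIOLATION
Node 24 violates its bound: not (44 < 24 < +inf).
Result: Not a valid BST


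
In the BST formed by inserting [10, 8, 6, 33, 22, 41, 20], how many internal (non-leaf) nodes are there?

Tree built from: [10, 8, 6, 33, 22, 41, 20]
Tree (level-order array): [10, 8, 33, 6, None, 22, 41, None, None, 20]
Rule: An internal node has at least one child.
Per-node child counts:
  node 10: 2 child(ren)
  node 8: 1 child(ren)
  node 6: 0 child(ren)
  node 33: 2 child(ren)
  node 22: 1 child(ren)
  node 20: 0 child(ren)
  node 41: 0 child(ren)
Matching nodes: [10, 8, 33, 22]
Count of internal (non-leaf) nodes: 4


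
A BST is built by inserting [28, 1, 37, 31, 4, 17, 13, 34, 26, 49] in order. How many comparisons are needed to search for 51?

Search path for 51: 28 -> 37 -> 49
Found: False
Comparisons: 3


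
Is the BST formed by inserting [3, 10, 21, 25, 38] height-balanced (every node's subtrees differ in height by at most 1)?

Tree (level-order array): [3, None, 10, None, 21, None, 25, None, 38]
Definition: a tree is height-balanced if, at every node, |h(left) - h(right)| <= 1 (empty subtree has height -1).
Bottom-up per-node check:
  node 38: h_left=-1, h_right=-1, diff=0 [OK], height=0
  node 25: h_left=-1, h_right=0, diff=1 [OK], height=1
  node 21: h_left=-1, h_right=1, diff=2 [FAIL (|-1-1|=2 > 1)], height=2
  node 10: h_left=-1, h_right=2, diff=3 [FAIL (|-1-2|=3 > 1)], height=3
  node 3: h_left=-1, h_right=3, diff=4 [FAIL (|-1-3|=4 > 1)], height=4
Node 21 violates the condition: |-1 - 1| = 2 > 1.
Result: Not balanced


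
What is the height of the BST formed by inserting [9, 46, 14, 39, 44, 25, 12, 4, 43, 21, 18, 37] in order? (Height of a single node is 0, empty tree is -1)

Insertion order: [9, 46, 14, 39, 44, 25, 12, 4, 43, 21, 18, 37]
Tree (level-order array): [9, 4, 46, None, None, 14, None, 12, 39, None, None, 25, 44, 21, 37, 43, None, 18]
Compute height bottom-up (empty subtree = -1):
  height(4) = 1 + max(-1, -1) = 0
  height(12) = 1 + max(-1, -1) = 0
  height(18) = 1 + max(-1, -1) = 0
  height(21) = 1 + max(0, -1) = 1
  height(37) = 1 + max(-1, -1) = 0
  height(25) = 1 + max(1, 0) = 2
  height(43) = 1 + max(-1, -1) = 0
  height(44) = 1 + max(0, -1) = 1
  height(39) = 1 + max(2, 1) = 3
  height(14) = 1 + max(0, 3) = 4
  height(46) = 1 + max(4, -1) = 5
  height(9) = 1 + max(0, 5) = 6
Height = 6


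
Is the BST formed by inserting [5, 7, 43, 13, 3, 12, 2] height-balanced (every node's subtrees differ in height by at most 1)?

Tree (level-order array): [5, 3, 7, 2, None, None, 43, None, None, 13, None, 12]
Definition: a tree is height-balanced if, at every node, |h(left) - h(right)| <= 1 (empty subtree has height -1).
Bottom-up per-node check:
  node 2: h_left=-1, h_right=-1, diff=0 [OK], height=0
  node 3: h_left=0, h_right=-1, diff=1 [OK], height=1
  node 12: h_left=-1, h_right=-1, diff=0 [OK], height=0
  node 13: h_left=0, h_right=-1, diff=1 [OK], height=1
  node 43: h_left=1, h_right=-1, diff=2 [FAIL (|1--1|=2 > 1)], height=2
  node 7: h_left=-1, h_right=2, diff=3 [FAIL (|-1-2|=3 > 1)], height=3
  node 5: h_left=1, h_right=3, diff=2 [FAIL (|1-3|=2 > 1)], height=4
Node 43 violates the condition: |1 - -1| = 2 > 1.
Result: Not balanced


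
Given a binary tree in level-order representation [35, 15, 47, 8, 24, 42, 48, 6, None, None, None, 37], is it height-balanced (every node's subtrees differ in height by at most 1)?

Tree (level-order array): [35, 15, 47, 8, 24, 42, 48, 6, None, None, None, 37]
Definition: a tree is height-balanced if, at every node, |h(left) - h(right)| <= 1 (empty subtree has height -1).
Bottom-up per-node check:
  node 6: h_left=-1, h_right=-1, diff=0 [OK], height=0
  node 8: h_left=0, h_right=-1, diff=1 [OK], height=1
  node 24: h_left=-1, h_right=-1, diff=0 [OK], height=0
  node 15: h_left=1, h_right=0, diff=1 [OK], height=2
  node 37: h_left=-1, h_right=-1, diff=0 [OK], height=0
  node 42: h_left=0, h_right=-1, diff=1 [OK], height=1
  node 48: h_left=-1, h_right=-1, diff=0 [OK], height=0
  node 47: h_left=1, h_right=0, diff=1 [OK], height=2
  node 35: h_left=2, h_right=2, diff=0 [OK], height=3
All nodes satisfy the balance condition.
Result: Balanced


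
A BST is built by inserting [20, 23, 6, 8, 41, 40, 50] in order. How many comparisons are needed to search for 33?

Search path for 33: 20 -> 23 -> 41 -> 40
Found: False
Comparisons: 4


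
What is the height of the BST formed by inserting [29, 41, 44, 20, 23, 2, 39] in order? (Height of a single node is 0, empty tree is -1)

Insertion order: [29, 41, 44, 20, 23, 2, 39]
Tree (level-order array): [29, 20, 41, 2, 23, 39, 44]
Compute height bottom-up (empty subtree = -1):
  height(2) = 1 + max(-1, -1) = 0
  height(23) = 1 + max(-1, -1) = 0
  height(20) = 1 + max(0, 0) = 1
  height(39) = 1 + max(-1, -1) = 0
  height(44) = 1 + max(-1, -1) = 0
  height(41) = 1 + max(0, 0) = 1
  height(29) = 1 + max(1, 1) = 2
Height = 2


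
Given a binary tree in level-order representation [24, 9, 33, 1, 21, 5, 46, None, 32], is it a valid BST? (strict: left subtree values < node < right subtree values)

Level-order array: [24, 9, 33, 1, 21, 5, 46, None, 32]
Validate using subtree bounds (lo, hi): at each node, require lo < value < hi,
then recurse left with hi=value and right with lo=value.
Preorder trace (stopping at first violation):
  at node 24 with bounds (-inf, +inf): OK
  at node 9 with bounds (-inf, 24): OK
  at node 1 with bounds (-inf, 9): OK
  at node 32 with bounds (1, 9): VIOLATION
Node 32 violates its bound: not (1 < 32 < 9).
Result: Not a valid BST


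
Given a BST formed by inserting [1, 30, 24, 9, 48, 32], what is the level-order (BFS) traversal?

Tree insertion order: [1, 30, 24, 9, 48, 32]
Tree (level-order array): [1, None, 30, 24, 48, 9, None, 32]
BFS from the root, enqueuing left then right child of each popped node:
  queue [1] -> pop 1, enqueue [30], visited so far: [1]
  queue [30] -> pop 30, enqueue [24, 48], visited so far: [1, 30]
  queue [24, 48] -> pop 24, enqueue [9], visited so far: [1, 30, 24]
  queue [48, 9] -> pop 48, enqueue [32], visited so far: [1, 30, 24, 48]
  queue [9, 32] -> pop 9, enqueue [none], visited so far: [1, 30, 24, 48, 9]
  queue [32] -> pop 32, enqueue [none], visited so far: [1, 30, 24, 48, 9, 32]
Result: [1, 30, 24, 48, 9, 32]


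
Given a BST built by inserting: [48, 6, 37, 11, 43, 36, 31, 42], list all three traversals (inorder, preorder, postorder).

Tree insertion order: [48, 6, 37, 11, 43, 36, 31, 42]
Tree (level-order array): [48, 6, None, None, 37, 11, 43, None, 36, 42, None, 31]
Inorder (L, root, R): [6, 11, 31, 36, 37, 42, 43, 48]
Preorder (root, L, R): [48, 6, 37, 11, 36, 31, 43, 42]
Postorder (L, R, root): [31, 36, 11, 42, 43, 37, 6, 48]


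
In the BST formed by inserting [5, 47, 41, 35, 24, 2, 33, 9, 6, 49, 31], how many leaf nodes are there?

Tree built from: [5, 47, 41, 35, 24, 2, 33, 9, 6, 49, 31]
Tree (level-order array): [5, 2, 47, None, None, 41, 49, 35, None, None, None, 24, None, 9, 33, 6, None, 31]
Rule: A leaf has 0 children.
Per-node child counts:
  node 5: 2 child(ren)
  node 2: 0 child(ren)
  node 47: 2 child(ren)
  node 41: 1 child(ren)
  node 35: 1 child(ren)
  node 24: 2 child(ren)
  node 9: 1 child(ren)
  node 6: 0 child(ren)
  node 33: 1 child(ren)
  node 31: 0 child(ren)
  node 49: 0 child(ren)
Matching nodes: [2, 6, 31, 49]
Count of leaf nodes: 4


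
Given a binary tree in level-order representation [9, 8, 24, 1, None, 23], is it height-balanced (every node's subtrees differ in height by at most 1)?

Tree (level-order array): [9, 8, 24, 1, None, 23]
Definition: a tree is height-balanced if, at every node, |h(left) - h(right)| <= 1 (empty subtree has height -1).
Bottom-up per-node check:
  node 1: h_left=-1, h_right=-1, diff=0 [OK], height=0
  node 8: h_left=0, h_right=-1, diff=1 [OK], height=1
  node 23: h_left=-1, h_right=-1, diff=0 [OK], height=0
  node 24: h_left=0, h_right=-1, diff=1 [OK], height=1
  node 9: h_left=1, h_right=1, diff=0 [OK], height=2
All nodes satisfy the balance condition.
Result: Balanced


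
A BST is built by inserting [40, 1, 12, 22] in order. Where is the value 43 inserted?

Starting tree (level order): [40, 1, None, None, 12, None, 22]
Insertion path: 40
Result: insert 43 as right child of 40
Final tree (level order): [40, 1, 43, None, 12, None, None, None, 22]


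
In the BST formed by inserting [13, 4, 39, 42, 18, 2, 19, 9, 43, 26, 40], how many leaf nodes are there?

Tree built from: [13, 4, 39, 42, 18, 2, 19, 9, 43, 26, 40]
Tree (level-order array): [13, 4, 39, 2, 9, 18, 42, None, None, None, None, None, 19, 40, 43, None, 26]
Rule: A leaf has 0 children.
Per-node child counts:
  node 13: 2 child(ren)
  node 4: 2 child(ren)
  node 2: 0 child(ren)
  node 9: 0 child(ren)
  node 39: 2 child(ren)
  node 18: 1 child(ren)
  node 19: 1 child(ren)
  node 26: 0 child(ren)
  node 42: 2 child(ren)
  node 40: 0 child(ren)
  node 43: 0 child(ren)
Matching nodes: [2, 9, 26, 40, 43]
Count of leaf nodes: 5


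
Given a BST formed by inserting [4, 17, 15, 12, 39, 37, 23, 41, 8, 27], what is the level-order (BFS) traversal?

Tree insertion order: [4, 17, 15, 12, 39, 37, 23, 41, 8, 27]
Tree (level-order array): [4, None, 17, 15, 39, 12, None, 37, 41, 8, None, 23, None, None, None, None, None, None, 27]
BFS from the root, enqueuing left then right child of each popped node:
  queue [4] -> pop 4, enqueue [17], visited so far: [4]
  queue [17] -> pop 17, enqueue [15, 39], visited so far: [4, 17]
  queue [15, 39] -> pop 15, enqueue [12], visited so far: [4, 17, 15]
  queue [39, 12] -> pop 39, enqueue [37, 41], visited so far: [4, 17, 15, 39]
  queue [12, 37, 41] -> pop 12, enqueue [8], visited so far: [4, 17, 15, 39, 12]
  queue [37, 41, 8] -> pop 37, enqueue [23], visited so far: [4, 17, 15, 39, 12, 37]
  queue [41, 8, 23] -> pop 41, enqueue [none], visited so far: [4, 17, 15, 39, 12, 37, 41]
  queue [8, 23] -> pop 8, enqueue [none], visited so far: [4, 17, 15, 39, 12, 37, 41, 8]
  queue [23] -> pop 23, enqueue [27], visited so far: [4, 17, 15, 39, 12, 37, 41, 8, 23]
  queue [27] -> pop 27, enqueue [none], visited so far: [4, 17, 15, 39, 12, 37, 41, 8, 23, 27]
Result: [4, 17, 15, 39, 12, 37, 41, 8, 23, 27]


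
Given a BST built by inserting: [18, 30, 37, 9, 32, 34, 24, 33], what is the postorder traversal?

Tree insertion order: [18, 30, 37, 9, 32, 34, 24, 33]
Tree (level-order array): [18, 9, 30, None, None, 24, 37, None, None, 32, None, None, 34, 33]
Postorder traversal: [9, 24, 33, 34, 32, 37, 30, 18]


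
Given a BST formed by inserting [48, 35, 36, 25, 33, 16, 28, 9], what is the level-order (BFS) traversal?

Tree insertion order: [48, 35, 36, 25, 33, 16, 28, 9]
Tree (level-order array): [48, 35, None, 25, 36, 16, 33, None, None, 9, None, 28]
BFS from the root, enqueuing left then right child of each popped node:
  queue [48] -> pop 48, enqueue [35], visited so far: [48]
  queue [35] -> pop 35, enqueue [25, 36], visited so far: [48, 35]
  queue [25, 36] -> pop 25, enqueue [16, 33], visited so far: [48, 35, 25]
  queue [36, 16, 33] -> pop 36, enqueue [none], visited so far: [48, 35, 25, 36]
  queue [16, 33] -> pop 16, enqueue [9], visited so far: [48, 35, 25, 36, 16]
  queue [33, 9] -> pop 33, enqueue [28], visited so far: [48, 35, 25, 36, 16, 33]
  queue [9, 28] -> pop 9, enqueue [none], visited so far: [48, 35, 25, 36, 16, 33, 9]
  queue [28] -> pop 28, enqueue [none], visited so far: [48, 35, 25, 36, 16, 33, 9, 28]
Result: [48, 35, 25, 36, 16, 33, 9, 28]


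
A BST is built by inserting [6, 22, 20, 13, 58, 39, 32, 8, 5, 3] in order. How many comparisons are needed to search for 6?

Search path for 6: 6
Found: True
Comparisons: 1


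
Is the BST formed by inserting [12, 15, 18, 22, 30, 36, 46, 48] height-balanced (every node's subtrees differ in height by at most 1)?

Tree (level-order array): [12, None, 15, None, 18, None, 22, None, 30, None, 36, None, 46, None, 48]
Definition: a tree is height-balanced if, at every node, |h(left) - h(right)| <= 1 (empty subtree has height -1).
Bottom-up per-node check:
  node 48: h_left=-1, h_right=-1, diff=0 [OK], height=0
  node 46: h_left=-1, h_right=0, diff=1 [OK], height=1
  node 36: h_left=-1, h_right=1, diff=2 [FAIL (|-1-1|=2 > 1)], height=2
  node 30: h_left=-1, h_right=2, diff=3 [FAIL (|-1-2|=3 > 1)], height=3
  node 22: h_left=-1, h_right=3, diff=4 [FAIL (|-1-3|=4 > 1)], height=4
  node 18: h_left=-1, h_right=4, diff=5 [FAIL (|-1-4|=5 > 1)], height=5
  node 15: h_left=-1, h_right=5, diff=6 [FAIL (|-1-5|=6 > 1)], height=6
  node 12: h_left=-1, h_right=6, diff=7 [FAIL (|-1-6|=7 > 1)], height=7
Node 36 violates the condition: |-1 - 1| = 2 > 1.
Result: Not balanced


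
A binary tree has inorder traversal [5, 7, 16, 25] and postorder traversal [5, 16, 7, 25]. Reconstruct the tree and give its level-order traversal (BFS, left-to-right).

Inorder:   [5, 7, 16, 25]
Postorder: [5, 16, 7, 25]
Algorithm: postorder visits root last, so walk postorder right-to-left;
each value is the root of the current inorder slice — split it at that
value, recurse on the right subtree first, then the left.
Recursive splits:
  root=25; inorder splits into left=[5, 7, 16], right=[]
  root=7; inorder splits into left=[5], right=[16]
  root=16; inorder splits into left=[], right=[]
  root=5; inorder splits into left=[], right=[]
Reconstructed level-order: [25, 7, 5, 16]


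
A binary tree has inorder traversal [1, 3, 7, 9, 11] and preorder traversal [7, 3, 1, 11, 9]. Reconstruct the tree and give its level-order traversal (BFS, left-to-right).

Inorder:  [1, 3, 7, 9, 11]
Preorder: [7, 3, 1, 11, 9]
Algorithm: preorder visits root first, so consume preorder in order;
for each root, split the current inorder slice at that value into
left-subtree inorder and right-subtree inorder, then recurse.
Recursive splits:
  root=7; inorder splits into left=[1, 3], right=[9, 11]
  root=3; inorder splits into left=[1], right=[]
  root=1; inorder splits into left=[], right=[]
  root=11; inorder splits into left=[9], right=[]
  root=9; inorder splits into left=[], right=[]
Reconstructed level-order: [7, 3, 11, 1, 9]


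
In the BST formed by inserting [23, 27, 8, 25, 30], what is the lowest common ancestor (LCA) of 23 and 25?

Tree insertion order: [23, 27, 8, 25, 30]
Tree (level-order array): [23, 8, 27, None, None, 25, 30]
In a BST, the LCA of p=23, q=25 is the first node v on the
root-to-leaf path with p <= v <= q (go left if both < v, right if both > v).
Walk from root:
  at 23: 23 <= 23 <= 25, this is the LCA
LCA = 23


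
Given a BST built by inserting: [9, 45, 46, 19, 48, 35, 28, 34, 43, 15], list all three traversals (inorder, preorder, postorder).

Tree insertion order: [9, 45, 46, 19, 48, 35, 28, 34, 43, 15]
Tree (level-order array): [9, None, 45, 19, 46, 15, 35, None, 48, None, None, 28, 43, None, None, None, 34]
Inorder (L, root, R): [9, 15, 19, 28, 34, 35, 43, 45, 46, 48]
Preorder (root, L, R): [9, 45, 19, 15, 35, 28, 34, 43, 46, 48]
Postorder (L, R, root): [15, 34, 28, 43, 35, 19, 48, 46, 45, 9]


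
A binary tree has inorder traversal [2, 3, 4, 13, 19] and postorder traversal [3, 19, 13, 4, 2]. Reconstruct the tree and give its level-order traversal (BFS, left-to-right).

Inorder:   [2, 3, 4, 13, 19]
Postorder: [3, 19, 13, 4, 2]
Algorithm: postorder visits root last, so walk postorder right-to-left;
each value is the root of the current inorder slice — split it at that
value, recurse on the right subtree first, then the left.
Recursive splits:
  root=2; inorder splits into left=[], right=[3, 4, 13, 19]
  root=4; inorder splits into left=[3], right=[13, 19]
  root=13; inorder splits into left=[], right=[19]
  root=19; inorder splits into left=[], right=[]
  root=3; inorder splits into left=[], right=[]
Reconstructed level-order: [2, 4, 3, 13, 19]


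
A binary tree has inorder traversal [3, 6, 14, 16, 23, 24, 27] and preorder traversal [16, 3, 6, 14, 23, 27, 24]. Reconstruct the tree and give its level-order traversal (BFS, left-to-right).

Inorder:  [3, 6, 14, 16, 23, 24, 27]
Preorder: [16, 3, 6, 14, 23, 27, 24]
Algorithm: preorder visits root first, so consume preorder in order;
for each root, split the current inorder slice at that value into
left-subtree inorder and right-subtree inorder, then recurse.
Recursive splits:
  root=16; inorder splits into left=[3, 6, 14], right=[23, 24, 27]
  root=3; inorder splits into left=[], right=[6, 14]
  root=6; inorder splits into left=[], right=[14]
  root=14; inorder splits into left=[], right=[]
  root=23; inorder splits into left=[], right=[24, 27]
  root=27; inorder splits into left=[24], right=[]
  root=24; inorder splits into left=[], right=[]
Reconstructed level-order: [16, 3, 23, 6, 27, 14, 24]


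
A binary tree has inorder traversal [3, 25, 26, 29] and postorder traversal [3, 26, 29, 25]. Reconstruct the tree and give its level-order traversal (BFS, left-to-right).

Inorder:   [3, 25, 26, 29]
Postorder: [3, 26, 29, 25]
Algorithm: postorder visits root last, so walk postorder right-to-left;
each value is the root of the current inorder slice — split it at that
value, recurse on the right subtree first, then the left.
Recursive splits:
  root=25; inorder splits into left=[3], right=[26, 29]
  root=29; inorder splits into left=[26], right=[]
  root=26; inorder splits into left=[], right=[]
  root=3; inorder splits into left=[], right=[]
Reconstructed level-order: [25, 3, 29, 26]


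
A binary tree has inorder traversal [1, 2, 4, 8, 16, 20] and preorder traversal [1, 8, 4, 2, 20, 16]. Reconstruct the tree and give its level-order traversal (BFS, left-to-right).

Inorder:  [1, 2, 4, 8, 16, 20]
Preorder: [1, 8, 4, 2, 20, 16]
Algorithm: preorder visits root first, so consume preorder in order;
for each root, split the current inorder slice at that value into
left-subtree inorder and right-subtree inorder, then recurse.
Recursive splits:
  root=1; inorder splits into left=[], right=[2, 4, 8, 16, 20]
  root=8; inorder splits into left=[2, 4], right=[16, 20]
  root=4; inorder splits into left=[2], right=[]
  root=2; inorder splits into left=[], right=[]
  root=20; inorder splits into left=[16], right=[]
  root=16; inorder splits into left=[], right=[]
Reconstructed level-order: [1, 8, 4, 20, 2, 16]


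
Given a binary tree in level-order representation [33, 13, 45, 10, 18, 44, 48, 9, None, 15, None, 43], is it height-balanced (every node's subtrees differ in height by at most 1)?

Tree (level-order array): [33, 13, 45, 10, 18, 44, 48, 9, None, 15, None, 43]
Definition: a tree is height-balanced if, at every node, |h(left) - h(right)| <= 1 (empty subtree has height -1).
Bottom-up per-node check:
  node 9: h_left=-1, h_right=-1, diff=0 [OK], height=0
  node 10: h_left=0, h_right=-1, diff=1 [OK], height=1
  node 15: h_left=-1, h_right=-1, diff=0 [OK], height=0
  node 18: h_left=0, h_right=-1, diff=1 [OK], height=1
  node 13: h_left=1, h_right=1, diff=0 [OK], height=2
  node 43: h_left=-1, h_right=-1, diff=0 [OK], height=0
  node 44: h_left=0, h_right=-1, diff=1 [OK], height=1
  node 48: h_left=-1, h_right=-1, diff=0 [OK], height=0
  node 45: h_left=1, h_right=0, diff=1 [OK], height=2
  node 33: h_left=2, h_right=2, diff=0 [OK], height=3
All nodes satisfy the balance condition.
Result: Balanced


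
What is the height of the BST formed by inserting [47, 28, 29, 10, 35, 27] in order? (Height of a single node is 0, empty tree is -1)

Insertion order: [47, 28, 29, 10, 35, 27]
Tree (level-order array): [47, 28, None, 10, 29, None, 27, None, 35]
Compute height bottom-up (empty subtree = -1):
  height(27) = 1 + max(-1, -1) = 0
  height(10) = 1 + max(-1, 0) = 1
  height(35) = 1 + max(-1, -1) = 0
  height(29) = 1 + max(-1, 0) = 1
  height(28) = 1 + max(1, 1) = 2
  height(47) = 1 + max(2, -1) = 3
Height = 3


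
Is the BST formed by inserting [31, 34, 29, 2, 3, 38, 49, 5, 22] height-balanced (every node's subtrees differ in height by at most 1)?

Tree (level-order array): [31, 29, 34, 2, None, None, 38, None, 3, None, 49, None, 5, None, None, None, 22]
Definition: a tree is height-balanced if, at every node, |h(left) - h(right)| <= 1 (empty subtree has height -1).
Bottom-up per-node check:
  node 22: h_left=-1, h_right=-1, diff=0 [OK], height=0
  node 5: h_left=-1, h_right=0, diff=1 [OK], height=1
  node 3: h_left=-1, h_right=1, diff=2 [FAIL (|-1-1|=2 > 1)], height=2
  node 2: h_left=-1, h_right=2, diff=3 [FAIL (|-1-2|=3 > 1)], height=3
  node 29: h_left=3, h_right=-1, diff=4 [FAIL (|3--1|=4 > 1)], height=4
  node 49: h_left=-1, h_right=-1, diff=0 [OK], height=0
  node 38: h_left=-1, h_right=0, diff=1 [OK], height=1
  node 34: h_left=-1, h_right=1, diff=2 [FAIL (|-1-1|=2 > 1)], height=2
  node 31: h_left=4, h_right=2, diff=2 [FAIL (|4-2|=2 > 1)], height=5
Node 3 violates the condition: |-1 - 1| = 2 > 1.
Result: Not balanced


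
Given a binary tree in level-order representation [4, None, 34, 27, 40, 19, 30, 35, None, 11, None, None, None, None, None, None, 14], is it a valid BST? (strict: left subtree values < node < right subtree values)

Level-order array: [4, None, 34, 27, 40, 19, 30, 35, None, 11, None, None, None, None, None, None, 14]
Validate using subtree bounds (lo, hi): at each node, require lo < value < hi,
then recurse left with hi=value and right with lo=value.
Preorder trace (stopping at first violation):
  at node 4 with bounds (-inf, +inf): OK
  at node 34 with bounds (4, +inf): OK
  at node 27 with bounds (4, 34): OK
  at node 19 with bounds (4, 27): OK
  at node 11 with bounds (4, 19): OK
  at node 14 with bounds (11, 19): OK
  at node 30 with bounds (27, 34): OK
  at node 40 with bounds (34, +inf): OK
  at node 35 with bounds (34, 40): OK
No violation found at any node.
Result: Valid BST


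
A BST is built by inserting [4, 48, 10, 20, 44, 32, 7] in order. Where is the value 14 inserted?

Starting tree (level order): [4, None, 48, 10, None, 7, 20, None, None, None, 44, 32]
Insertion path: 4 -> 48 -> 10 -> 20
Result: insert 14 as left child of 20
Final tree (level order): [4, None, 48, 10, None, 7, 20, None, None, 14, 44, None, None, 32]


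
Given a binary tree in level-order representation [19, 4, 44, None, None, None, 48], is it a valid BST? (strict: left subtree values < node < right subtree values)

Level-order array: [19, 4, 44, None, None, None, 48]
Validate using subtree bounds (lo, hi): at each node, require lo < value < hi,
then recurse left with hi=value and right with lo=value.
Preorder trace (stopping at first violation):
  at node 19 with bounds (-inf, +inf): OK
  at node 4 with bounds (-inf, 19): OK
  at node 44 with bounds (19, +inf): OK
  at node 48 with bounds (44, +inf): OK
No violation found at any node.
Result: Valid BST


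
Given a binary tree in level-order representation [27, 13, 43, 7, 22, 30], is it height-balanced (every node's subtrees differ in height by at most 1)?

Tree (level-order array): [27, 13, 43, 7, 22, 30]
Definition: a tree is height-balanced if, at every node, |h(left) - h(right)| <= 1 (empty subtree has height -1).
Bottom-up per-node check:
  node 7: h_left=-1, h_right=-1, diff=0 [OK], height=0
  node 22: h_left=-1, h_right=-1, diff=0 [OK], height=0
  node 13: h_left=0, h_right=0, diff=0 [OK], height=1
  node 30: h_left=-1, h_right=-1, diff=0 [OK], height=0
  node 43: h_left=0, h_right=-1, diff=1 [OK], height=1
  node 27: h_left=1, h_right=1, diff=0 [OK], height=2
All nodes satisfy the balance condition.
Result: Balanced


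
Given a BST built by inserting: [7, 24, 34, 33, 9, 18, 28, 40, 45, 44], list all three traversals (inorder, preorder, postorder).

Tree insertion order: [7, 24, 34, 33, 9, 18, 28, 40, 45, 44]
Tree (level-order array): [7, None, 24, 9, 34, None, 18, 33, 40, None, None, 28, None, None, 45, None, None, 44]
Inorder (L, root, R): [7, 9, 18, 24, 28, 33, 34, 40, 44, 45]
Preorder (root, L, R): [7, 24, 9, 18, 34, 33, 28, 40, 45, 44]
Postorder (L, R, root): [18, 9, 28, 33, 44, 45, 40, 34, 24, 7]


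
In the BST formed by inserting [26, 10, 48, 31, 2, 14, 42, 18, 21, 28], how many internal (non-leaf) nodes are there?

Tree built from: [26, 10, 48, 31, 2, 14, 42, 18, 21, 28]
Tree (level-order array): [26, 10, 48, 2, 14, 31, None, None, None, None, 18, 28, 42, None, 21]
Rule: An internal node has at least one child.
Per-node child counts:
  node 26: 2 child(ren)
  node 10: 2 child(ren)
  node 2: 0 child(ren)
  node 14: 1 child(ren)
  node 18: 1 child(ren)
  node 21: 0 child(ren)
  node 48: 1 child(ren)
  node 31: 2 child(ren)
  node 28: 0 child(ren)
  node 42: 0 child(ren)
Matching nodes: [26, 10, 14, 18, 48, 31]
Count of internal (non-leaf) nodes: 6


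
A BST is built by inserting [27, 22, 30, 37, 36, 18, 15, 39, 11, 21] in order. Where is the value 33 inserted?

Starting tree (level order): [27, 22, 30, 18, None, None, 37, 15, 21, 36, 39, 11]
Insertion path: 27 -> 30 -> 37 -> 36
Result: insert 33 as left child of 36
Final tree (level order): [27, 22, 30, 18, None, None, 37, 15, 21, 36, 39, 11, None, None, None, 33]


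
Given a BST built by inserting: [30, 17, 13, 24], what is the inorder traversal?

Tree insertion order: [30, 17, 13, 24]
Tree (level-order array): [30, 17, None, 13, 24]
Inorder traversal: [13, 17, 24, 30]


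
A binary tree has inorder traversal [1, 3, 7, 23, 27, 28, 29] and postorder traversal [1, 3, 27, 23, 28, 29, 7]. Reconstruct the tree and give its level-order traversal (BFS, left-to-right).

Inorder:   [1, 3, 7, 23, 27, 28, 29]
Postorder: [1, 3, 27, 23, 28, 29, 7]
Algorithm: postorder visits root last, so walk postorder right-to-left;
each value is the root of the current inorder slice — split it at that
value, recurse on the right subtree first, then the left.
Recursive splits:
  root=7; inorder splits into left=[1, 3], right=[23, 27, 28, 29]
  root=29; inorder splits into left=[23, 27, 28], right=[]
  root=28; inorder splits into left=[23, 27], right=[]
  root=23; inorder splits into left=[], right=[27]
  root=27; inorder splits into left=[], right=[]
  root=3; inorder splits into left=[1], right=[]
  root=1; inorder splits into left=[], right=[]
Reconstructed level-order: [7, 3, 29, 1, 28, 23, 27]


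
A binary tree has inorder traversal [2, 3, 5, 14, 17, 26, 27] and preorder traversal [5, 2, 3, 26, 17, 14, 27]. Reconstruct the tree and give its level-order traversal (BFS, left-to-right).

Inorder:  [2, 3, 5, 14, 17, 26, 27]
Preorder: [5, 2, 3, 26, 17, 14, 27]
Algorithm: preorder visits root first, so consume preorder in order;
for each root, split the current inorder slice at that value into
left-subtree inorder and right-subtree inorder, then recurse.
Recursive splits:
  root=5; inorder splits into left=[2, 3], right=[14, 17, 26, 27]
  root=2; inorder splits into left=[], right=[3]
  root=3; inorder splits into left=[], right=[]
  root=26; inorder splits into left=[14, 17], right=[27]
  root=17; inorder splits into left=[14], right=[]
  root=14; inorder splits into left=[], right=[]
  root=27; inorder splits into left=[], right=[]
Reconstructed level-order: [5, 2, 26, 3, 17, 27, 14]


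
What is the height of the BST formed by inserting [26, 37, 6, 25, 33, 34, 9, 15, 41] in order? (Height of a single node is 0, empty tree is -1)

Insertion order: [26, 37, 6, 25, 33, 34, 9, 15, 41]
Tree (level-order array): [26, 6, 37, None, 25, 33, 41, 9, None, None, 34, None, None, None, 15]
Compute height bottom-up (empty subtree = -1):
  height(15) = 1 + max(-1, -1) = 0
  height(9) = 1 + max(-1, 0) = 1
  height(25) = 1 + max(1, -1) = 2
  height(6) = 1 + max(-1, 2) = 3
  height(34) = 1 + max(-1, -1) = 0
  height(33) = 1 + max(-1, 0) = 1
  height(41) = 1 + max(-1, -1) = 0
  height(37) = 1 + max(1, 0) = 2
  height(26) = 1 + max(3, 2) = 4
Height = 4


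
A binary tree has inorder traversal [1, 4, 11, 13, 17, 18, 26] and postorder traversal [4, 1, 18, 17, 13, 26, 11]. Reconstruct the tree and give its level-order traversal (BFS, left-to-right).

Inorder:   [1, 4, 11, 13, 17, 18, 26]
Postorder: [4, 1, 18, 17, 13, 26, 11]
Algorithm: postorder visits root last, so walk postorder right-to-left;
each value is the root of the current inorder slice — split it at that
value, recurse on the right subtree first, then the left.
Recursive splits:
  root=11; inorder splits into left=[1, 4], right=[13, 17, 18, 26]
  root=26; inorder splits into left=[13, 17, 18], right=[]
  root=13; inorder splits into left=[], right=[17, 18]
  root=17; inorder splits into left=[], right=[18]
  root=18; inorder splits into left=[], right=[]
  root=1; inorder splits into left=[], right=[4]
  root=4; inorder splits into left=[], right=[]
Reconstructed level-order: [11, 1, 26, 4, 13, 17, 18]


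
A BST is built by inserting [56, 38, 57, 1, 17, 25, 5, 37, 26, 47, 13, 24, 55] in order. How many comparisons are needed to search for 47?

Search path for 47: 56 -> 38 -> 47
Found: True
Comparisons: 3


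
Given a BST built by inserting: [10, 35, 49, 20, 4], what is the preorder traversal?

Tree insertion order: [10, 35, 49, 20, 4]
Tree (level-order array): [10, 4, 35, None, None, 20, 49]
Preorder traversal: [10, 4, 35, 20, 49]


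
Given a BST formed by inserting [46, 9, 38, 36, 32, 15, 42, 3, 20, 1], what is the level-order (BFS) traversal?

Tree insertion order: [46, 9, 38, 36, 32, 15, 42, 3, 20, 1]
Tree (level-order array): [46, 9, None, 3, 38, 1, None, 36, 42, None, None, 32, None, None, None, 15, None, None, 20]
BFS from the root, enqueuing left then right child of each popped node:
  queue [46] -> pop 46, enqueue [9], visited so far: [46]
  queue [9] -> pop 9, enqueue [3, 38], visited so far: [46, 9]
  queue [3, 38] -> pop 3, enqueue [1], visited so far: [46, 9, 3]
  queue [38, 1] -> pop 38, enqueue [36, 42], visited so far: [46, 9, 3, 38]
  queue [1, 36, 42] -> pop 1, enqueue [none], visited so far: [46, 9, 3, 38, 1]
  queue [36, 42] -> pop 36, enqueue [32], visited so far: [46, 9, 3, 38, 1, 36]
  queue [42, 32] -> pop 42, enqueue [none], visited so far: [46, 9, 3, 38, 1, 36, 42]
  queue [32] -> pop 32, enqueue [15], visited so far: [46, 9, 3, 38, 1, 36, 42, 32]
  queue [15] -> pop 15, enqueue [20], visited so far: [46, 9, 3, 38, 1, 36, 42, 32, 15]
  queue [20] -> pop 20, enqueue [none], visited so far: [46, 9, 3, 38, 1, 36, 42, 32, 15, 20]
Result: [46, 9, 3, 38, 1, 36, 42, 32, 15, 20]


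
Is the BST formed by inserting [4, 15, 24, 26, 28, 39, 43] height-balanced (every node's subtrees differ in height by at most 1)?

Tree (level-order array): [4, None, 15, None, 24, None, 26, None, 28, None, 39, None, 43]
Definition: a tree is height-balanced if, at every node, |h(left) - h(right)| <= 1 (empty subtree has height -1).
Bottom-up per-node check:
  node 43: h_left=-1, h_right=-1, diff=0 [OK], height=0
  node 39: h_left=-1, h_right=0, diff=1 [OK], height=1
  node 28: h_left=-1, h_right=1, diff=2 [FAIL (|-1-1|=2 > 1)], height=2
  node 26: h_left=-1, h_right=2, diff=3 [FAIL (|-1-2|=3 > 1)], height=3
  node 24: h_left=-1, h_right=3, diff=4 [FAIL (|-1-3|=4 > 1)], height=4
  node 15: h_left=-1, h_right=4, diff=5 [FAIL (|-1-4|=5 > 1)], height=5
  node 4: h_left=-1, h_right=5, diff=6 [FAIL (|-1-5|=6 > 1)], height=6
Node 28 violates the condition: |-1 - 1| = 2 > 1.
Result: Not balanced


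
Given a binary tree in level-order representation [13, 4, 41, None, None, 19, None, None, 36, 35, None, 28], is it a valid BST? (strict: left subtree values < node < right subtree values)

Level-order array: [13, 4, 41, None, None, 19, None, None, 36, 35, None, 28]
Validate using subtree bounds (lo, hi): at each node, require lo < value < hi,
then recurse left with hi=value and right with lo=value.
Preorder trace (stopping at first violation):
  at node 13 with bounds (-inf, +inf): OK
  at node 4 with bounds (-inf, 13): OK
  at node 41 with bounds (13, +inf): OK
  at node 19 with bounds (13, 41): OK
  at node 36 with bounds (19, 41): OK
  at node 35 with bounds (19, 36): OK
  at node 28 with bounds (19, 35): OK
No violation found at any node.
Result: Valid BST


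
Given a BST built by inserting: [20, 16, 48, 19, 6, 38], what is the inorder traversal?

Tree insertion order: [20, 16, 48, 19, 6, 38]
Tree (level-order array): [20, 16, 48, 6, 19, 38]
Inorder traversal: [6, 16, 19, 20, 38, 48]


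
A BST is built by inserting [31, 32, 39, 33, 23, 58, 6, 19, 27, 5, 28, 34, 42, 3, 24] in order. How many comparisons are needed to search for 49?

Search path for 49: 31 -> 32 -> 39 -> 58 -> 42
Found: False
Comparisons: 5


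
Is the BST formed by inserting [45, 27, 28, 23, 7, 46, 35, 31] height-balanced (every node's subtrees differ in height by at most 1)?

Tree (level-order array): [45, 27, 46, 23, 28, None, None, 7, None, None, 35, None, None, 31]
Definition: a tree is height-balanced if, at every node, |h(left) - h(right)| <= 1 (empty subtree has height -1).
Bottom-up per-node check:
  node 7: h_left=-1, h_right=-1, diff=0 [OK], height=0
  node 23: h_left=0, h_right=-1, diff=1 [OK], height=1
  node 31: h_left=-1, h_right=-1, diff=0 [OK], height=0
  node 35: h_left=0, h_right=-1, diff=1 [OK], height=1
  node 28: h_left=-1, h_right=1, diff=2 [FAIL (|-1-1|=2 > 1)], height=2
  node 27: h_left=1, h_right=2, diff=1 [OK], height=3
  node 46: h_left=-1, h_right=-1, diff=0 [OK], height=0
  node 45: h_left=3, h_right=0, diff=3 [FAIL (|3-0|=3 > 1)], height=4
Node 28 violates the condition: |-1 - 1| = 2 > 1.
Result: Not balanced


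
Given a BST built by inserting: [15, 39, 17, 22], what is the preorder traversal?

Tree insertion order: [15, 39, 17, 22]
Tree (level-order array): [15, None, 39, 17, None, None, 22]
Preorder traversal: [15, 39, 17, 22]


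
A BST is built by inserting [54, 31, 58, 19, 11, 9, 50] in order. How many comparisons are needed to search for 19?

Search path for 19: 54 -> 31 -> 19
Found: True
Comparisons: 3


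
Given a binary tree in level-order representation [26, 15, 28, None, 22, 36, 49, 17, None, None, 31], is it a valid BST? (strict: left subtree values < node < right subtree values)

Level-order array: [26, 15, 28, None, 22, 36, 49, 17, None, None, 31]
Validate using subtree bounds (lo, hi): at each node, require lo < value < hi,
then recurse left with hi=value and right with lo=value.
Preorder trace (stopping at first violation):
  at node 26 with bounds (-inf, +inf): OK
  at node 15 with bounds (-inf, 26): OK
  at node 22 with bounds (15, 26): OK
  at node 17 with bounds (15, 22): OK
  at node 28 with bounds (26, +inf): OK
  at node 36 with bounds (26, 28): VIOLATION
Node 36 violates its bound: not (26 < 36 < 28).
Result: Not a valid BST


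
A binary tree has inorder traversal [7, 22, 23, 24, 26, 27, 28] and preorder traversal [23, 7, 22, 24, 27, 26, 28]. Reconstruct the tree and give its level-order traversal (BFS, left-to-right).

Inorder:  [7, 22, 23, 24, 26, 27, 28]
Preorder: [23, 7, 22, 24, 27, 26, 28]
Algorithm: preorder visits root first, so consume preorder in order;
for each root, split the current inorder slice at that value into
left-subtree inorder and right-subtree inorder, then recurse.
Recursive splits:
  root=23; inorder splits into left=[7, 22], right=[24, 26, 27, 28]
  root=7; inorder splits into left=[], right=[22]
  root=22; inorder splits into left=[], right=[]
  root=24; inorder splits into left=[], right=[26, 27, 28]
  root=27; inorder splits into left=[26], right=[28]
  root=26; inorder splits into left=[], right=[]
  root=28; inorder splits into left=[], right=[]
Reconstructed level-order: [23, 7, 24, 22, 27, 26, 28]


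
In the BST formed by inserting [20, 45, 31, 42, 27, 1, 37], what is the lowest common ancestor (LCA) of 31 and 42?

Tree insertion order: [20, 45, 31, 42, 27, 1, 37]
Tree (level-order array): [20, 1, 45, None, None, 31, None, 27, 42, None, None, 37]
In a BST, the LCA of p=31, q=42 is the first node v on the
root-to-leaf path with p <= v <= q (go left if both < v, right if both > v).
Walk from root:
  at 20: both 31 and 42 > 20, go right
  at 45: both 31 and 42 < 45, go left
  at 31: 31 <= 31 <= 42, this is the LCA
LCA = 31


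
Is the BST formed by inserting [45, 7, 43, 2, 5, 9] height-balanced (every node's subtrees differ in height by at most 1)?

Tree (level-order array): [45, 7, None, 2, 43, None, 5, 9]
Definition: a tree is height-balanced if, at every node, |h(left) - h(right)| <= 1 (empty subtree has height -1).
Bottom-up per-node check:
  node 5: h_left=-1, h_right=-1, diff=0 [OK], height=0
  node 2: h_left=-1, h_right=0, diff=1 [OK], height=1
  node 9: h_left=-1, h_right=-1, diff=0 [OK], height=0
  node 43: h_left=0, h_right=-1, diff=1 [OK], height=1
  node 7: h_left=1, h_right=1, diff=0 [OK], height=2
  node 45: h_left=2, h_right=-1, diff=3 [FAIL (|2--1|=3 > 1)], height=3
Node 45 violates the condition: |2 - -1| = 3 > 1.
Result: Not balanced


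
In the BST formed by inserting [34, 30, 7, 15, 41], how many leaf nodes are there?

Tree built from: [34, 30, 7, 15, 41]
Tree (level-order array): [34, 30, 41, 7, None, None, None, None, 15]
Rule: A leaf has 0 children.
Per-node child counts:
  node 34: 2 child(ren)
  node 30: 1 child(ren)
  node 7: 1 child(ren)
  node 15: 0 child(ren)
  node 41: 0 child(ren)
Matching nodes: [15, 41]
Count of leaf nodes: 2


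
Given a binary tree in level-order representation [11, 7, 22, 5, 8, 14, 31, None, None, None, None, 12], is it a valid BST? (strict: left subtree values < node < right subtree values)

Level-order array: [11, 7, 22, 5, 8, 14, 31, None, None, None, None, 12]
Validate using subtree bounds (lo, hi): at each node, require lo < value < hi,
then recurse left with hi=value and right with lo=value.
Preorder trace (stopping at first violation):
  at node 11 with bounds (-inf, +inf): OK
  at node 7 with bounds (-inf, 11): OK
  at node 5 with bounds (-inf, 7): OK
  at node 8 with bounds (7, 11): OK
  at node 22 with bounds (11, +inf): OK
  at node 14 with bounds (11, 22): OK
  at node 12 with bounds (11, 14): OK
  at node 31 with bounds (22, +inf): OK
No violation found at any node.
Result: Valid BST


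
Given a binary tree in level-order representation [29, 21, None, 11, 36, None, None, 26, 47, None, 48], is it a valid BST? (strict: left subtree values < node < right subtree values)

Level-order array: [29, 21, None, 11, 36, None, None, 26, 47, None, 48]
Validate using subtree bounds (lo, hi): at each node, require lo < value < hi,
then recurse left with hi=value and right with lo=value.
Preorder trace (stopping at first violation):
  at node 29 with bounds (-inf, +inf): OK
  at node 21 with bounds (-inf, 29): OK
  at node 11 with bounds (-inf, 21): OK
  at node 36 with bounds (21, 29): VIOLATION
Node 36 violates its bound: not (21 < 36 < 29).
Result: Not a valid BST
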